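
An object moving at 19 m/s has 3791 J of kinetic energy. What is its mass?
m = 2·KE/v² = 2·3791/(19)² = 21.0 kg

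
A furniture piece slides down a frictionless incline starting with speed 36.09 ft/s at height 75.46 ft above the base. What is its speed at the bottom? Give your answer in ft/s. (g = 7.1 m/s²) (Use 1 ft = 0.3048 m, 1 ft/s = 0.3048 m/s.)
Convert to SI: v₀ = 11.0002 m/s, h = 23.0002 m
½mv₀² + mgh = ½mv² ⇒ v = √(v₀² + 2gh) = √(11.0002² + 2·7.1·23.0002) = 21.1567 m/s = 69.41 ft/s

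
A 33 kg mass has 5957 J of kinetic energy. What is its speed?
v = √(2·KE/m) = √(2·5957/33) = 19.0 m/s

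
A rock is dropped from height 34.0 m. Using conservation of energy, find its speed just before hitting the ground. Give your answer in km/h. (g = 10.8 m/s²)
mgh = ½mv² ⇒ v = √(2gh) = √(2·10.8·34.0) = 27.0998 m/s = 97.56 km/h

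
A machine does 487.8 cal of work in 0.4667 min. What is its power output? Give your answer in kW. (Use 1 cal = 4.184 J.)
Convert to SI: W = 2040.96 J, t = 28.002 s
P = W/t = 2040.96/28.002 = 72.8861 W = 0.07289 kW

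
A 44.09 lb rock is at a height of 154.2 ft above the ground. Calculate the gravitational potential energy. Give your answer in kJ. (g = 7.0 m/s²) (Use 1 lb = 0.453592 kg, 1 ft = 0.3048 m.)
Convert to SI: m = 19.9989 kg, h = 47.0002 m
PE = mgh = (19.9989)(7.0)(47.0002) = 6579.65 J = 6.58 kJ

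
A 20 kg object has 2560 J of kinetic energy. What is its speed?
v = √(2·KE/m) = √(2·2560/20) = 16.0 m/s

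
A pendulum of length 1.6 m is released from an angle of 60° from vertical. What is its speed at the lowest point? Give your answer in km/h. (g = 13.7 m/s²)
h = L(1 − cosθ) = 1.6(1 − cos60°) = 0.8 m
v = √(2gh) = √(2·13.7·0.8) = 4.68188 m/s = 16.85 km/h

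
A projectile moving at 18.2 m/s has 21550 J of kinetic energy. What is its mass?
m = 2·KE/v² = 2·21550/(18.2)² = 130.1 kg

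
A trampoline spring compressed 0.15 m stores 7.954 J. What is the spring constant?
k = 2·PE/x² = 2·7.954/(0.15)² = 707.0 N/m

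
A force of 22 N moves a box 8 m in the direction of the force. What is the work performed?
W = F·d = (22)(8) = 176.0 J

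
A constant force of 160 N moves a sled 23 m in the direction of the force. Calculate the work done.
W = F·d = (160)(23) = 3680 J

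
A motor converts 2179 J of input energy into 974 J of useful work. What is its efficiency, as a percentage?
η = W_out/W_in = 974/2179 = 44.7%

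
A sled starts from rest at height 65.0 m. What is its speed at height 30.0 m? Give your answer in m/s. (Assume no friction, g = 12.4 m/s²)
mgh₁ = mgh₂ + ½mv² ⇒ v = √(2g(h₁−h₂)) = √(2·12.4·35.0) = 29.46 m/s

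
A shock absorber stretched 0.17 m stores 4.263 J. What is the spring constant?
k = 2·PE/x² = 2·4.263/(0.17)² = 295.0 N/m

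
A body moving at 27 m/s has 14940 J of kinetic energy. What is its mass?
m = 2·KE/v² = 2·14940/(27)² = 40.99 kg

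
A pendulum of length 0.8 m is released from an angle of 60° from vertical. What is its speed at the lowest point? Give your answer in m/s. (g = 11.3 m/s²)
h = L(1 − cosθ) = 0.8(1 − cos60°) = 0.4 m
v = √(2gh) = √(2·11.3·0.4) = 3.007 m/s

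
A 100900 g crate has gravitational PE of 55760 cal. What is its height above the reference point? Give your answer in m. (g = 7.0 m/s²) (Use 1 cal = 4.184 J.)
Convert to SI: m = 100.9 kg, PE = 233300 J
h = PE/(mg) = 233300/(100.9·7.0) = 330.3 m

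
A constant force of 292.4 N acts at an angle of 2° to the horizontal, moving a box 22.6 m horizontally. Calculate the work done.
W = F·d·cosθ = (292.4)(22.6)cos(2°) = 6604 J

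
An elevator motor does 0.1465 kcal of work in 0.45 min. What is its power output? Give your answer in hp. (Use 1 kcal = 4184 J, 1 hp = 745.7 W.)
Convert to SI: W = 612.956 J, t = 27.0 s
P = W/t = 612.956/27.0 = 22.7021 W = 0.03044 hp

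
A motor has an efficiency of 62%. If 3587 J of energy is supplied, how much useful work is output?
W_out = η·W_in = 0.62·3587 = 2223.94 J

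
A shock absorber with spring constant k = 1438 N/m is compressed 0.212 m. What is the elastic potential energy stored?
PE = ½kx² = ½(1438)(0.212)² = 32.31 J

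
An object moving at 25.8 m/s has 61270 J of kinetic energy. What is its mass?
m = 2·KE/v² = 2·61270/(25.8)² = 184.1 kg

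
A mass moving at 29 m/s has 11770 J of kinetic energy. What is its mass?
m = 2·KE/v² = 2·11770/(29)² = 27.99 kg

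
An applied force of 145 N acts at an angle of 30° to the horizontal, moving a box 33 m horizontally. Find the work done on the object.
W = F·d·cosθ = (145)(33)cos(30°) = 4144 J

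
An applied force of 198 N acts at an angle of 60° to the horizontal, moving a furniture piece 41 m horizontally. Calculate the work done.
W = F·d·cosθ = (198)(41)cos(60°) = 4059 J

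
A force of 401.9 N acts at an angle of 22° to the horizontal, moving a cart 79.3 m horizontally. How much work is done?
W = F·d·cosθ = (401.9)(79.3)cos(22°) = 29550 J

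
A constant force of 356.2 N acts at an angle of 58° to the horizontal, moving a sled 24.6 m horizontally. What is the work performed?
W = F·d·cosθ = (356.2)(24.6)cos(58°) = 4643 J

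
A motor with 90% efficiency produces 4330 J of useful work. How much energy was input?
W_in = W_out/η = 4330/0.9 = 4811 J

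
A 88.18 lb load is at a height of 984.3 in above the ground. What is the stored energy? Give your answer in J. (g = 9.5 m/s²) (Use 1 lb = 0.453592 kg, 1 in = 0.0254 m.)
Convert to SI: m = 39.9977 kg, h = 25.0012 m
PE = mgh = (39.9977)(9.5)(25.0012) = 9500 J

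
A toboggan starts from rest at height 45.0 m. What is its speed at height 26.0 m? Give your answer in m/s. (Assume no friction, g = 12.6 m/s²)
mgh₁ = mgh₂ + ½mv² ⇒ v = √(2g(h₁−h₂)) = √(2·12.6·19.0) = 21.88 m/s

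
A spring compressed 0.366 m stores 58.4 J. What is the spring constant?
k = 2·PE/x² = 2·58.4/(0.366)² = 871.9 N/m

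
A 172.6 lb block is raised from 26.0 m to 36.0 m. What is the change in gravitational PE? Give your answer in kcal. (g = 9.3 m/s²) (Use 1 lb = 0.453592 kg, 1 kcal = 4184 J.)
Convert to SI: m = 78.29 kg, Δh = 10.0 m
ΔPE = mgΔh = (78.29)(9.3)(10.0) = 7280.97 J = 1.74 kcal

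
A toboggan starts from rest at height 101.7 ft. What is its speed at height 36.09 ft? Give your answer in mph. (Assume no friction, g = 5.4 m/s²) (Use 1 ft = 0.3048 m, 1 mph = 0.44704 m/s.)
Convert to SI: h₁−h₂ = 19.9979 m
mgh₁ = mgh₂ + ½mv² ⇒ v = √(2g(h₁−h₂)) = √(2·5.4·19.9979) = 14.6962 m/s = 32.87 mph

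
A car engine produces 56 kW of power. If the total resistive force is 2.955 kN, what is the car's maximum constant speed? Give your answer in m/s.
Convert to SI: F = 2955.0 N
P = Fv ⇒ v = P/F = 56000 W/2955.0 N = 18.95 m/s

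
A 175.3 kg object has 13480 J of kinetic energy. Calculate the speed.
v = √(2·KE/m) = √(2·13480/175.3) = 12.4 m/s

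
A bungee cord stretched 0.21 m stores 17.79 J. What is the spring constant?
k = 2·PE/x² = 2·17.79/(0.21)² = 806.8 N/m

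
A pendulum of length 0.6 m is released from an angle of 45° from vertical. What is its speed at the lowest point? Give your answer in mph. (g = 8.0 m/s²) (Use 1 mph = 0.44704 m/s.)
h = L(1 − cosθ) = 0.6(1 − cos45°) = 0.175736 m
v = √(2gh) = √(2·8.0·0.175736) = 1.67683 m/s = 3.751 mph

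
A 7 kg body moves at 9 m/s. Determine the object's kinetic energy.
KE = ½mv² = ½(7)(9)² = 283.5 J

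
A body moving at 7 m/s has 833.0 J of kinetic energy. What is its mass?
m = 2·KE/v² = 2·833.0/(7)² = 34.0 kg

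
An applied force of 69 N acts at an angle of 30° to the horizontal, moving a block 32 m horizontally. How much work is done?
W = F·d·cosθ = (69)(32)cos(30°) = 1912 J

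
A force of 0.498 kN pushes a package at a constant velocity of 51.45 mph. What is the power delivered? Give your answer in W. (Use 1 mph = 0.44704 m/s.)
Convert to SI: F = 498.0 N, v = 23.0002 m/s
P = Fv = (498.0)(23.0002) = 11450 W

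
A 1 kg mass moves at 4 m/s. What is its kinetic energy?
KE = ½mv² = ½(1)(4)² = 8.0 J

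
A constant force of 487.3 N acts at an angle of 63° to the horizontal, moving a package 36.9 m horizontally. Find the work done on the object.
W = F·d·cosθ = (487.3)(36.9)cos(63°) = 8163 J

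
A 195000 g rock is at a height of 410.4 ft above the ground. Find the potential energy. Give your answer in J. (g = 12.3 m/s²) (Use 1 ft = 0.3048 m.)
Convert to SI: m = 195.0 kg, h = 125.09 m
PE = mgh = (195.0)(12.3)(125.09) = 300000 J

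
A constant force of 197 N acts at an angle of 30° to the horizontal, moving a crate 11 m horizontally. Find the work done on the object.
W = F·d·cosθ = (197)(11)cos(30°) = 1877 J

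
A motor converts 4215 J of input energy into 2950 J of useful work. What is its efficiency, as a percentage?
η = W_out/W_in = 2950/4215 = 69.99%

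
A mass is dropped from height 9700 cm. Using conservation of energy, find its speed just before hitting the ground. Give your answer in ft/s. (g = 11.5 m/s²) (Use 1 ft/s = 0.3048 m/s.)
Convert to SI: h = 97.0 m
mgh = ½mv² ⇒ v = √(2gh) = √(2·11.5·97.0) = 47.2335 m/s = 155.0 ft/s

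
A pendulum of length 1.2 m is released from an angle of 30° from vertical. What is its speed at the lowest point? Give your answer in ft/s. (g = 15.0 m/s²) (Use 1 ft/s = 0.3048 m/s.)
h = L(1 − cosθ) = 1.2(1 − cos30°) = 0.16077 m
v = √(2gh) = √(2·15.0·0.16077) = 2.19615 m/s = 7.205 ft/s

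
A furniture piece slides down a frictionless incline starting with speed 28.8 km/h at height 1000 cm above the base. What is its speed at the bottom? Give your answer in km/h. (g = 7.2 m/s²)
Convert to SI: v₀ = 8.0 m/s, h = 10.0 m
½mv₀² + mgh = ½mv² ⇒ v = √(v₀² + 2gh) = √(8.0² + 2·7.2·10.0) = 14.4222 m/s = 51.92 km/h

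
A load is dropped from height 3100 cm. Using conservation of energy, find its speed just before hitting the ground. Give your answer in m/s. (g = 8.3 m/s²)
Convert to SI: h = 31.0 m
mgh = ½mv² ⇒ v = √(2gh) = √(2·8.3·31.0) = 22.68 m/s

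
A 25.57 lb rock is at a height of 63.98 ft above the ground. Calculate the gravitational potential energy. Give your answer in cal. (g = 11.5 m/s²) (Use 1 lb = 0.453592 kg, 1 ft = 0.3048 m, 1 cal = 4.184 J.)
Convert to SI: m = 11.5983 kg, h = 19.5011 m
PE = mgh = (11.5983)(11.5)(19.5011) = 2601.08 J = 621.7 cal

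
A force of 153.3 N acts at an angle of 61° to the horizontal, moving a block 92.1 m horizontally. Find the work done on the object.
W = F·d·cosθ = (153.3)(92.1)cos(61°) = 6845 J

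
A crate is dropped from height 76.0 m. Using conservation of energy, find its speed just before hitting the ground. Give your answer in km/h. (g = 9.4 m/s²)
mgh = ½mv² ⇒ v = √(2gh) = √(2·9.4·76.0) = 37.7995 m/s = 136.1 km/h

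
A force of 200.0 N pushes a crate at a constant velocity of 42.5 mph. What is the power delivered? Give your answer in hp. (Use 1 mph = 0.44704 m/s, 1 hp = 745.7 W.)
Convert to SI: F = 200.0 N, v = 18.9992 m/s
P = Fv = (200.0)(18.9992) = 3799.84 W = 5.096 hp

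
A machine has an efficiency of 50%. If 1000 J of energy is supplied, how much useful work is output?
W_out = η·W_in = 0.5·1000 = 500.0 J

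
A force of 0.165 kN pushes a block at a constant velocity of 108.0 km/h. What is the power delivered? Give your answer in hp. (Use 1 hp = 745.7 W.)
Convert to SI: F = 165.0 N, v = 30.0 m/s
P = Fv = (165.0)(30.0) = 4950.0 W = 6.638 hp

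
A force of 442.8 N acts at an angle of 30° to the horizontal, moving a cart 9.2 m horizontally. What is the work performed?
W = F·d·cosθ = (442.8)(9.2)cos(30°) = 3528 J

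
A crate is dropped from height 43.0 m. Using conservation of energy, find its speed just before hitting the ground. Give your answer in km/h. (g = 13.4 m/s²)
mgh = ½mv² ⇒ v = √(2gh) = √(2·13.4·43.0) = 33.947 m/s = 122.2 km/h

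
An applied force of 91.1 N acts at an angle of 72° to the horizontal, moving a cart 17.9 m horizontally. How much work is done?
W = F·d·cosθ = (91.1)(17.9)cos(72°) = 503.9 J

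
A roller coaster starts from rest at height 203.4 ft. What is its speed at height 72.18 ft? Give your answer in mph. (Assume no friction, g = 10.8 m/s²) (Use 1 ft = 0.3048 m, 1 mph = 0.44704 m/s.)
Convert to SI: h₁−h₂ = 39.9959 m
mgh₁ = mgh₂ + ½mv² ⇒ v = √(2g(h₁−h₂)) = √(2·10.8·39.9959) = 29.3924 m/s = 65.75 mph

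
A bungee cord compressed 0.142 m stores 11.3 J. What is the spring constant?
k = 2·PE/x² = 2·11.3/(0.142)² = 1121 N/m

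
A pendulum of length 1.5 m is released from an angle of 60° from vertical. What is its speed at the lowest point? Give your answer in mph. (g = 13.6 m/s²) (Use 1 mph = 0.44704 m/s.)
h = L(1 − cosθ) = 1.5(1 − cos60°) = 0.75 m
v = √(2gh) = √(2·13.6·0.75) = 4.51664 m/s = 10.1 mph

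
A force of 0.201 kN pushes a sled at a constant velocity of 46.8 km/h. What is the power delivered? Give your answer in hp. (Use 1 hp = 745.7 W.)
Convert to SI: F = 201.0 N, v = 13.0 m/s
P = Fv = (201.0)(13.0) = 2613.0 W = 3.504 hp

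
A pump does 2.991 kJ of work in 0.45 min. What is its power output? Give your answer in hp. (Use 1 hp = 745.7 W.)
Convert to SI: W = 2991.0 J, t = 27.0 s
P = W/t = 2991.0/27.0 = 110.778 W = 0.1486 hp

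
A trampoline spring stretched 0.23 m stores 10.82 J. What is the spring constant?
k = 2·PE/x² = 2·10.82/(0.23)² = 409.1 N/m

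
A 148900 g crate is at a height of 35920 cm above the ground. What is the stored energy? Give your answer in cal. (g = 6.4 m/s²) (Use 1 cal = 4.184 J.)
Convert to SI: m = 148.9 kg, h = 359.2 m
PE = mgh = (148.9)(6.4)(359.2) = 342303 J = 81810 cal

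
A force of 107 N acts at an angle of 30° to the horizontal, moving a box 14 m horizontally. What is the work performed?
W = F·d·cosθ = (107)(14)cos(30°) = 1297 J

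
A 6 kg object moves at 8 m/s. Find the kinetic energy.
KE = ½mv² = ½(6)(8)² = 192.0 J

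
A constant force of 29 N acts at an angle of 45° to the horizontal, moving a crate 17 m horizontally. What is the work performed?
W = F·d·cosθ = (29)(17)cos(45°) = 348.6 J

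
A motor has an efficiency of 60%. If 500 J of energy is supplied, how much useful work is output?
W_out = η·W_in = 0.6·500 = 300.0 J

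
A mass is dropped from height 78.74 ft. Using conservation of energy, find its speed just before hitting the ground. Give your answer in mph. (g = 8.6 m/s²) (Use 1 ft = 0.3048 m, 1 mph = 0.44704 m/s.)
Convert to SI: h = 24.0 m
mgh = ½mv² ⇒ v = √(2gh) = √(2·8.6·24.0) = 20.3175 m/s = 45.45 mph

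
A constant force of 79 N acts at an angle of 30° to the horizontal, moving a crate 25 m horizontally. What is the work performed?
W = F·d·cosθ = (79)(25)cos(30°) = 1710 J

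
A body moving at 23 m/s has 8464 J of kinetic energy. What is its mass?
m = 2·KE/v² = 2·8464/(23)² = 32.0 kg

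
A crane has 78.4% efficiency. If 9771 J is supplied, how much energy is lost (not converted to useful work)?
W_lost = W_in(1 − η) = 9771·(1 − 0.784) = 2111 J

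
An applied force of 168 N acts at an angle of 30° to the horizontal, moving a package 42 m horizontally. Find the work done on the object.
W = F·d·cosθ = (168)(42)cos(30°) = 6111 J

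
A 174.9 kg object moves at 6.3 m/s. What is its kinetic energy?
KE = ½mv² = ½(174.9)(6.3)² = 3471 J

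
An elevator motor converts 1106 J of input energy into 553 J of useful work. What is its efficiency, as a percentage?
η = W_out/W_in = 553/1106 = 50.0%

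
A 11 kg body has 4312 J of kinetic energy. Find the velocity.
v = √(2·KE/m) = √(2·4312/11) = 28.0 m/s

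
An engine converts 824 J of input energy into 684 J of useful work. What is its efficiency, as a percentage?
η = W_out/W_in = 684/824 = 83.01%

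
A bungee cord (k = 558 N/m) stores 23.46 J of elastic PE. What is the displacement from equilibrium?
x = √(2·PE/k) = √(2·23.46/558) = 0.29 m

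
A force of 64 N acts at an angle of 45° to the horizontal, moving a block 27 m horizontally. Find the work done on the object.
W = F·d·cosθ = (64)(27)cos(45°) = 1222 J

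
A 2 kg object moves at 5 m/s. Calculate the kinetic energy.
KE = ½mv² = ½(2)(5)² = 25.0 J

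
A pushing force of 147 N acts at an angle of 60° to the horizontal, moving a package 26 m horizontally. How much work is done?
W = F·d·cosθ = (147)(26)cos(60°) = 1911 J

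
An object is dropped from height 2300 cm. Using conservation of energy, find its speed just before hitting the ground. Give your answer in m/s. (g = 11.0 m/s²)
Convert to SI: h = 23.0 m
mgh = ½mv² ⇒ v = √(2gh) = √(2·11.0·23.0) = 22.49 m/s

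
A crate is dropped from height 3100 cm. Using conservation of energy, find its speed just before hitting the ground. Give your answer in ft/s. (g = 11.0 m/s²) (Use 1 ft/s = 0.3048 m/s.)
Convert to SI: h = 31.0 m
mgh = ½mv² ⇒ v = √(2gh) = √(2·11.0·31.0) = 26.1151 m/s = 85.68 ft/s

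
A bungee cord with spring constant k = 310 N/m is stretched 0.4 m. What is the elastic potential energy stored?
PE = ½kx² = ½(310)(0.4)² = 24.8 J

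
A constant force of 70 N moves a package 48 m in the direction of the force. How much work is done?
W = F·d = (70)(48) = 3360 J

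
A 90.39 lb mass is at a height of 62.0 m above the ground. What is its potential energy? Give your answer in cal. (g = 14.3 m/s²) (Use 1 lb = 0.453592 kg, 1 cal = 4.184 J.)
Convert to SI: m = 41.0002 kg, h = 62.0 m
PE = mgh = (41.0002)(14.3)(62.0) = 36350.8 J = 8688 cal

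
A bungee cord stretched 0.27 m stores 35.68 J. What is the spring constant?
k = 2·PE/x² = 2·35.68/(0.27)² = 978.9 N/m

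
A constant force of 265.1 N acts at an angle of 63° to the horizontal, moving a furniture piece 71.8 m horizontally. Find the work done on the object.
W = F·d·cosθ = (265.1)(71.8)cos(63°) = 8641 J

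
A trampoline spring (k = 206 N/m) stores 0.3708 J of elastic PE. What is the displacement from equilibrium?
x = √(2·PE/k) = √(2·0.3708/206) = 0.06 m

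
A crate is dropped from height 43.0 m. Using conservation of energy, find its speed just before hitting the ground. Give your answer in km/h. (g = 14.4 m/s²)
mgh = ½mv² ⇒ v = √(2gh) = √(2·14.4·43.0) = 35.1909 m/s = 126.7 km/h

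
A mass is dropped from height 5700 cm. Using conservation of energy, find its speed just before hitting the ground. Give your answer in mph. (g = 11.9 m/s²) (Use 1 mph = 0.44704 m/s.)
Convert to SI: h = 57.0 m
mgh = ½mv² ⇒ v = √(2gh) = √(2·11.9·57.0) = 36.8321 m/s = 82.39 mph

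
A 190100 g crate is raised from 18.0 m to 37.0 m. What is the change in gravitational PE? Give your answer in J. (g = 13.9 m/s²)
Convert to SI: m = 190.1 kg, Δh = 19.0 m
ΔPE = mgΔh = (190.1)(13.9)(19.0) = 50210 J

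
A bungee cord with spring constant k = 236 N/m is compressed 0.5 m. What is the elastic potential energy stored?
PE = ½kx² = ½(236)(0.5)² = 29.5 J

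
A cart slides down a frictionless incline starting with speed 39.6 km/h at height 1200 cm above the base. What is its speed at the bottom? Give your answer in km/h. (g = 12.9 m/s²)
Convert to SI: v₀ = 11.0 m/s, h = 12.0 m
½mv₀² + mgh = ½mv² ⇒ v = √(v₀² + 2gh) = √(11.0² + 2·12.9·12.0) = 20.7509 m/s = 74.7 km/h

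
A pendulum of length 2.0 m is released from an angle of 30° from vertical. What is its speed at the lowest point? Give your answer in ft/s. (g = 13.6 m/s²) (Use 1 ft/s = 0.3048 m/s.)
h = L(1 − cosθ) = 2.0(1 − cos30°) = 0.267949 m
v = √(2gh) = √(2·13.6·0.267949) = 2.69967 m/s = 8.857 ft/s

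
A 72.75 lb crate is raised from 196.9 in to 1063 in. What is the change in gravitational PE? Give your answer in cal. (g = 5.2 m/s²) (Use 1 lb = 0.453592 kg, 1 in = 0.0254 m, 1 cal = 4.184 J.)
Convert to SI: m = 32.9988 kg, Δh = 21.9989 m
ΔPE = mgΔh = (32.9988)(5.2)(21.9989) = 3774.88 J = 902.2 cal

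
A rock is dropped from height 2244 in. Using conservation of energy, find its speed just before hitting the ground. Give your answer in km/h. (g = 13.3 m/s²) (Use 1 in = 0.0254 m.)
Convert to SI: h = 56.9976 m
mgh = ½mv² ⇒ v = √(2gh) = √(2·13.3·56.9976) = 38.9376 m/s = 140.2 km/h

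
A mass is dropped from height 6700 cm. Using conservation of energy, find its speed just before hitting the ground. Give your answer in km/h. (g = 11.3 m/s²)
Convert to SI: h = 67.0 m
mgh = ½mv² ⇒ v = √(2gh) = √(2·11.3·67.0) = 38.9127 m/s = 140.1 km/h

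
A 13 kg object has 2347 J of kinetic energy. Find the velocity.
v = √(2·KE/m) = √(2·2347/13) = 19.0 m/s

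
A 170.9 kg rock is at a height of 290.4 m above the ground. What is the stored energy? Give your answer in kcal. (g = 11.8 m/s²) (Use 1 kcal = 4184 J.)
PE = mgh = (170.9)(11.8)(290.4) = 585626 J = 140.0 kcal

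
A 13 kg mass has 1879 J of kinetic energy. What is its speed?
v = √(2·KE/m) = √(2·1879/13) = 17.0 m/s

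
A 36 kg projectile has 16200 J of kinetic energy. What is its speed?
v = √(2·KE/m) = √(2·16200/36) = 30.0 m/s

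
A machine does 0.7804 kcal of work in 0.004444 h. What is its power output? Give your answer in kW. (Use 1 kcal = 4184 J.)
Convert to SI: W = 3265.19 J, t = 15.9984 s
P = W/t = 3265.19/15.9984 = 204.095 W = 0.2041 kW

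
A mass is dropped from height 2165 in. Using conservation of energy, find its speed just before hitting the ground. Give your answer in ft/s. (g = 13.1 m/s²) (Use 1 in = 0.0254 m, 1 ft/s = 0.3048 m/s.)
Convert to SI: h = 54.991 m
mgh = ½mv² ⇒ v = √(2gh) = √(2·13.1·54.991) = 37.9574 m/s = 124.5 ft/s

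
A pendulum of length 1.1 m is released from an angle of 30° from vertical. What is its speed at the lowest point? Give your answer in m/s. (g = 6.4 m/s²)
h = L(1 − cosθ) = 1.1(1 − cos30°) = 0.147372 m
v = √(2gh) = √(2·6.4·0.147372) = 1.373 m/s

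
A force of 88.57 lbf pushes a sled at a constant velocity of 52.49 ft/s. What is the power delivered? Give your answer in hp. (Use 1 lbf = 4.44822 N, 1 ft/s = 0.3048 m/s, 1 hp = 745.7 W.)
Convert to SI: F = 393.979 N, v = 15.999 m/s
P = Fv = (393.979)(15.999) = 6303.25 W = 8.453 hp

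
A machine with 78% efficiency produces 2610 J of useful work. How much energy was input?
W_in = W_out/η = 2610/0.78 = 3346 J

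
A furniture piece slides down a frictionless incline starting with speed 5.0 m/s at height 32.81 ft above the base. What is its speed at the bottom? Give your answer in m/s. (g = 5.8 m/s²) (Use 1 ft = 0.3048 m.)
Convert to SI: v₀ = 5.0 m/s, h = 10.0005 m
½mv₀² + mgh = ½mv² ⇒ v = √(v₀² + 2gh) = √(5.0² + 2·5.8·10.0005) = 11.87 m/s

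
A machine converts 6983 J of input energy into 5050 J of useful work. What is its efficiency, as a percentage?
η = W_out/W_in = 5050/6983 = 72.32%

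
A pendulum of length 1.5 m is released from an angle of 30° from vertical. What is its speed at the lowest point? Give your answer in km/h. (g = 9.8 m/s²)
h = L(1 − cosθ) = 1.5(1 − cos30°) = 0.200962 m
v = √(2gh) = √(2·9.8·0.200962) = 1.98465 m/s = 7.145 km/h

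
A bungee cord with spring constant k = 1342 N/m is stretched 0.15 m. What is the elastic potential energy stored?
PE = ½kx² = ½(1342)(0.15)² = 15.1 J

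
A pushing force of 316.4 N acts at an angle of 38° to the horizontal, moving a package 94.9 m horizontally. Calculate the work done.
W = F·d·cosθ = (316.4)(94.9)cos(38°) = 23660 J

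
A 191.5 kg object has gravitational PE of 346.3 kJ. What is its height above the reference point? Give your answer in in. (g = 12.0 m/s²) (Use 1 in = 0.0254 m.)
Convert to SI: m = 191.5 kg, PE = 346300 J
h = PE/(mg) = 346300/(191.5·12.0) = 150.696 m = 5933 in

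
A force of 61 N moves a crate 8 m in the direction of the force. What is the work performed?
W = F·d = (61)(8) = 488.0 J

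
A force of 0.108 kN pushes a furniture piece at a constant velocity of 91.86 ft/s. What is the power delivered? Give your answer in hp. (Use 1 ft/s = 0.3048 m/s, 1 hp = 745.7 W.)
Convert to SI: F = 108.0 N, v = 27.9989 m/s
P = Fv = (108.0)(27.9989) = 3023.88 W = 4.055 hp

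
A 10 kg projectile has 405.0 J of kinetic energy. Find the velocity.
v = √(2·KE/m) = √(2·405.0/10) = 9.0 m/s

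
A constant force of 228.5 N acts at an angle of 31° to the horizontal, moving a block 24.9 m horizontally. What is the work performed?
W = F·d·cosθ = (228.5)(24.9)cos(31°) = 4877 J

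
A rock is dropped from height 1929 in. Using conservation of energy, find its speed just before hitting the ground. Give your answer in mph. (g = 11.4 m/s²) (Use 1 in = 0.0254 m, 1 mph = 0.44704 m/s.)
Convert to SI: h = 48.9966 m
mgh = ½mv² ⇒ v = √(2gh) = √(2·11.4·48.9966) = 33.4234 m/s = 74.77 mph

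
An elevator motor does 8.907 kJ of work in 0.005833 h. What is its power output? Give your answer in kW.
Convert to SI: W = 8907.0 J, t = 20.9988 s
P = W/t = 8907.0/20.9988 = 424.167 W = 0.4242 kW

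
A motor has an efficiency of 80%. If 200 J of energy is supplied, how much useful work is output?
W_out = η·W_in = 0.8·200 = 160.0 J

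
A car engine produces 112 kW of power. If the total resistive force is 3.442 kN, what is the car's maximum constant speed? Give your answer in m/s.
Convert to SI: F = 3442.0 N
P = Fv ⇒ v = P/F = 112000 W/3442.0 N = 32.54 m/s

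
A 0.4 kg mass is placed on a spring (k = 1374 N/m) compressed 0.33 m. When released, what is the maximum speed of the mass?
½kx² = ½mv² ⇒ v = x√(k/m) = (0.33)√(1374/0.4) = 19.34 m/s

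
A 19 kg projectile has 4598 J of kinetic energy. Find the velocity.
v = √(2·KE/m) = √(2·4598/19) = 22.0 m/s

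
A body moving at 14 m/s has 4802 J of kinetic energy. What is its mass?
m = 2·KE/v² = 2·4802/(14)² = 49.0 kg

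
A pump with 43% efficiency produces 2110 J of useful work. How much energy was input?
W_in = W_out/η = 2110/0.43 = 4907 J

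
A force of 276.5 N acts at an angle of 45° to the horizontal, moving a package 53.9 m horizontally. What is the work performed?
W = F·d·cosθ = (276.5)(53.9)cos(45°) = 10540 J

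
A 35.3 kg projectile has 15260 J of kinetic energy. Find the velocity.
v = √(2·KE/m) = √(2·15260/35.3) = 29.4 m/s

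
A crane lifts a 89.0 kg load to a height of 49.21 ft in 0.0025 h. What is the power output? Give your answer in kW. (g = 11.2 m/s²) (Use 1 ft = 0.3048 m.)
Convert to SI: m = 89.0 kg, h = 14.9992 m, t = 9.0 s
P = mgh/t = (89.0)(11.2)(14.9992)/9.0 = 1661.25 W = 1.661 kW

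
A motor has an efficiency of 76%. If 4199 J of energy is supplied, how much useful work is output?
W_out = η·W_in = 0.76·4199 = 3191.24 J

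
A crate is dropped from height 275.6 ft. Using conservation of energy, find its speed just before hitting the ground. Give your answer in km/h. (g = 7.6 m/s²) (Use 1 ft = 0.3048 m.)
Convert to SI: h = 84.0029 m
mgh = ½mv² ⇒ v = √(2gh) = √(2·7.6·84.0029) = 35.733 m/s = 128.6 km/h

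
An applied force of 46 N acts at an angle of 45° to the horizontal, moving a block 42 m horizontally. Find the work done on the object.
W = F·d·cosθ = (46)(42)cos(45°) = 1366 J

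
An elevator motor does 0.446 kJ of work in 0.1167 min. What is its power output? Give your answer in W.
Convert to SI: W = 446.0 J, t = 7.002 s
P = W/t = 446.0/7.002 = 63.7 W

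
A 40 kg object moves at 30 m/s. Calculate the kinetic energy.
KE = ½mv² = ½(40)(30)² = 18000.0 J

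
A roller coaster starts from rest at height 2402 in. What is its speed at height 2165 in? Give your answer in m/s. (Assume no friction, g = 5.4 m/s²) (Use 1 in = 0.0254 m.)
Convert to SI: h₁−h₂ = 6.0198 m
mgh₁ = mgh₂ + ½mv² ⇒ v = √(2g(h₁−h₂)) = √(2·5.4·6.0198) = 8.063 m/s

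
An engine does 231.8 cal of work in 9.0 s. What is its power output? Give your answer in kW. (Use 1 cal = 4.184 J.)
Convert to SI: W = 969.851 J, t = 9.0 s
P = W/t = 969.851/9.0 = 107.761 W = 0.1078 kW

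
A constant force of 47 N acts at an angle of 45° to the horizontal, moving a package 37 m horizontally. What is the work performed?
W = F·d·cosθ = (47)(37)cos(45°) = 1230 J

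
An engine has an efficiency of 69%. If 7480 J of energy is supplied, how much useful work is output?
W_out = η·W_in = 0.69·7480 = 5161.2 J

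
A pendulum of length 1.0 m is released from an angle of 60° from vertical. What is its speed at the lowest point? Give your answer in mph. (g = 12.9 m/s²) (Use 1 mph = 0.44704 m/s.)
h = L(1 − cosθ) = 1.0(1 − cos60°) = 0.5 m
v = √(2gh) = √(2·12.9·0.5) = 3.59166 m/s = 8.034 mph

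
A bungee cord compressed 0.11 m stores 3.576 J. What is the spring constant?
k = 2·PE/x² = 2·3.576/(0.11)² = 591.1 N/m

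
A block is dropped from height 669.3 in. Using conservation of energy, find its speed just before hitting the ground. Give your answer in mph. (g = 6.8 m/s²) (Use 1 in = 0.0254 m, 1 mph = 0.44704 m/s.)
Convert to SI: h = 17.0002 m
mgh = ½mv² ⇒ v = √(2gh) = √(2·6.8·17.0002) = 15.2054 m/s = 34.01 mph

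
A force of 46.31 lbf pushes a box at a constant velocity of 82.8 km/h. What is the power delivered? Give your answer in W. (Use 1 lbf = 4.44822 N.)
Convert to SI: F = 205.997 N, v = 23.0 m/s
P = Fv = (205.997)(23.0) = 4738 W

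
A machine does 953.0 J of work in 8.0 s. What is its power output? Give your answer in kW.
P = W/t = 953.0/8.0 = 119.125 W = 0.1191 kW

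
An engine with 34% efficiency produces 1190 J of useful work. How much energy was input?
W_in = W_out/η = 1190/0.34 = 3500 J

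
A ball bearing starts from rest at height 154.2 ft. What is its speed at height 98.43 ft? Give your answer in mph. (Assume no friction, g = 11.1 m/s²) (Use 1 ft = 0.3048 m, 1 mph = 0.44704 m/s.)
Convert to SI: h₁−h₂ = 16.9987 m
mgh₁ = mgh₂ + ½mv² ⇒ v = √(2g(h₁−h₂)) = √(2·11.1·16.9987) = 19.426 m/s = 43.45 mph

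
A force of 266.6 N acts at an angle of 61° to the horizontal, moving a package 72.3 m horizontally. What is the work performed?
W = F·d·cosθ = (266.6)(72.3)cos(61°) = 9345 J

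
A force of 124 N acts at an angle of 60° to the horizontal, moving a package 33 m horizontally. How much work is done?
W = F·d·cosθ = (124)(33)cos(60°) = 2046 J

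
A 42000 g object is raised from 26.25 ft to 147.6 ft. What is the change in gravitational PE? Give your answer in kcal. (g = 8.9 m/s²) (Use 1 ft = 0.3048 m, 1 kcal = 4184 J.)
Convert to SI: m = 42.0 kg, Δh = 36.9875 m
ΔPE = mgΔh = (42.0)(8.9)(36.9875) = 13825.9 J = 3.304 kcal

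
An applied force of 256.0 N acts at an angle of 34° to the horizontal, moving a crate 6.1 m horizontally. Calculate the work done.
W = F·d·cosθ = (256.0)(6.1)cos(34°) = 1295 J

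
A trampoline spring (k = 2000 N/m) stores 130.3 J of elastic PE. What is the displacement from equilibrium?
x = √(2·PE/k) = √(2·130.3/2000) = 0.361 m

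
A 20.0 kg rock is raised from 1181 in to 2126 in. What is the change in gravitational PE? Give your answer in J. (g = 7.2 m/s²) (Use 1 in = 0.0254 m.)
Convert to SI: m = 20.0 kg, Δh = 24.003 m
ΔPE = mgΔh = (20.0)(7.2)(24.003) = 3456 J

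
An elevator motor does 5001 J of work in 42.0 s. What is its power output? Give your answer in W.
P = W/t = 5001.0/42.0 = 119.1 W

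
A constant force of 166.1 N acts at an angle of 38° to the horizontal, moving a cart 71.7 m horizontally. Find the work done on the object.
W = F·d·cosθ = (166.1)(71.7)cos(38°) = 9385 J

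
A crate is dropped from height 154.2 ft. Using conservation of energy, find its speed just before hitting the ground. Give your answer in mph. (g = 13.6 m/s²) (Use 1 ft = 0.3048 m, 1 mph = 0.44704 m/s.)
Convert to SI: h = 47.0002 m
mgh = ½mv² ⇒ v = √(2gh) = √(2·13.6·47.0002) = 35.7548 m/s = 79.98 mph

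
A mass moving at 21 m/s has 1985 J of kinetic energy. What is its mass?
m = 2·KE/v² = 2·1985/(21)² = 9.002 kg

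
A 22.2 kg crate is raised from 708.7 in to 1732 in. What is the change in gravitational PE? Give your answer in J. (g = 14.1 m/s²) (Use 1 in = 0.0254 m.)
Convert to SI: m = 22.2 kg, Δh = 25.9918 m
ΔPE = mgΔh = (22.2)(14.1)(25.9918) = 8136 J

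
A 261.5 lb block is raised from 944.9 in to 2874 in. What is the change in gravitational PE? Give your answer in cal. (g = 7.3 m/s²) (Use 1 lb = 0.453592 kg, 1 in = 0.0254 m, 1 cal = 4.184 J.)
Convert to SI: m = 118.614 kg, Δh = 48.9991 m
ΔPE = mgΔh = (118.614)(7.3)(48.9991) = 42427.6 J = 10140 cal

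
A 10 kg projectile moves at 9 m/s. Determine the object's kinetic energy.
KE = ½mv² = ½(10)(9)² = 405.0 J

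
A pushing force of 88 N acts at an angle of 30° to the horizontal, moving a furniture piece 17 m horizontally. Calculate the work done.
W = F·d·cosθ = (88)(17)cos(30°) = 1296 J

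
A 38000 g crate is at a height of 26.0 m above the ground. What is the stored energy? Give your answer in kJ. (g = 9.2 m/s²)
Convert to SI: m = 38.0 kg, h = 26.0 m
PE = mgh = (38.0)(9.2)(26.0) = 9089.6 J = 9.09 kJ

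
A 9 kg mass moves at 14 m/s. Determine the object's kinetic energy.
KE = ½mv² = ½(9)(14)² = 882.0 J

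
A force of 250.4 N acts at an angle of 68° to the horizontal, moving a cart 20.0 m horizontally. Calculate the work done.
W = F·d·cosθ = (250.4)(20.0)cos(68°) = 1876 J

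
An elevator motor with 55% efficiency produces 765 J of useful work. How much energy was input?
W_in = W_out/η = 765/0.55 = 1391 J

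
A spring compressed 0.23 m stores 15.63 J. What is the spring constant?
k = 2·PE/x² = 2·15.63/(0.23)² = 590.9 N/m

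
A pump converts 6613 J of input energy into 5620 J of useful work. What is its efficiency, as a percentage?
η = W_out/W_in = 5620/6613 = 84.98%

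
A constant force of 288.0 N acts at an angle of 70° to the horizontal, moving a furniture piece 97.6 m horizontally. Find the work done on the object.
W = F·d·cosθ = (288.0)(97.6)cos(70°) = 9614 J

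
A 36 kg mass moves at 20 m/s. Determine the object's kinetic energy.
KE = ½mv² = ½(36)(20)² = 7200.0 J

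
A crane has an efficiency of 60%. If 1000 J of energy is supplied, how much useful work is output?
W_out = η·W_in = 0.6·1000 = 600.0 J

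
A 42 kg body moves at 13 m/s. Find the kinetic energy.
KE = ½mv² = ½(42)(13)² = 3549.0 J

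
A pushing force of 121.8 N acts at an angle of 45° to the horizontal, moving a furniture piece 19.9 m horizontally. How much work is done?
W = F·d·cosθ = (121.8)(19.9)cos(45°) = 1714 J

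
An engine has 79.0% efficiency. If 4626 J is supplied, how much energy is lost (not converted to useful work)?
W_lost = W_in(1 − η) = 4626·(1 − 0.79) = 971.5 J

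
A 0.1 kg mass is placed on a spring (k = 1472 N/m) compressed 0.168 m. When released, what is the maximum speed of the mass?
½kx² = ½mv² ⇒ v = x√(k/m) = (0.168)√(1472/0.1) = 20.38 m/s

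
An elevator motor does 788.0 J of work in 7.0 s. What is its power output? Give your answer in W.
P = W/t = 788.0/7.0 = 112.6 W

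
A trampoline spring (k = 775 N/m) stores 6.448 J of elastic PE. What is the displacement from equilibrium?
x = √(2·PE/k) = √(2·6.448/775) = 0.129 m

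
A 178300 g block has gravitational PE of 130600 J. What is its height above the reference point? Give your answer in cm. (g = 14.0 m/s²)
Convert to SI: m = 178.3 kg, PE = 130600 J
h = PE/(mg) = 130600/(178.3·14.0) = 52.3195 m = 5232 cm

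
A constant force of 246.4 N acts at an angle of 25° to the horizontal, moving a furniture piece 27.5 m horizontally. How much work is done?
W = F·d·cosθ = (246.4)(27.5)cos(25°) = 6141 J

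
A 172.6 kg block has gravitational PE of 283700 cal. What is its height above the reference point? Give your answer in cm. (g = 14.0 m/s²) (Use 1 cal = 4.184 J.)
Convert to SI: m = 172.6 kg, PE = 1187000 J
h = PE/(mg) = 1187000/(172.6·14.0) = 491.227 m = 49120 cm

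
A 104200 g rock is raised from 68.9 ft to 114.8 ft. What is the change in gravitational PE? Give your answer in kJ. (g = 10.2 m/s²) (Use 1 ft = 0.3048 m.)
Convert to SI: m = 104.2 kg, Δh = 13.9903 m
ΔPE = mgΔh = (104.2)(10.2)(13.9903) = 14869.5 J = 14.87 kJ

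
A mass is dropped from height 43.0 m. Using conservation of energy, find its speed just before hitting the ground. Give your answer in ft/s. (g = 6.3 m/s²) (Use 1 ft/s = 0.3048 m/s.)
mgh = ½mv² ⇒ v = √(2gh) = √(2·6.3·43.0) = 23.2766 m/s = 76.37 ft/s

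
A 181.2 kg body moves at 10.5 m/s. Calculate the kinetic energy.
KE = ½mv² = ½(181.2)(10.5)² = 9989 J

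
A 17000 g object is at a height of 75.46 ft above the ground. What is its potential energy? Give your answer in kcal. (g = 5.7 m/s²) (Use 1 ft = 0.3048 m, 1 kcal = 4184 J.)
Convert to SI: m = 17.0 kg, h = 23.0002 m
PE = mgh = (17.0)(5.7)(23.0002) = 2228.72 J = 0.5327 kcal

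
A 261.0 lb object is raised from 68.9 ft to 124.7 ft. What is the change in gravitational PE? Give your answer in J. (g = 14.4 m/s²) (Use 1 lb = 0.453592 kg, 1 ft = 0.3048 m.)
Convert to SI: m = 118.388 kg, Δh = 17.0078 m
ΔPE = mgΔh = (118.388)(14.4)(17.0078) = 28990 J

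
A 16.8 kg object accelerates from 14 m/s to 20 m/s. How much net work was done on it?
W = ΔKE = ½m(v₂² − v₁²) = ½(16.8)(20² − 14²) = 1713.6 J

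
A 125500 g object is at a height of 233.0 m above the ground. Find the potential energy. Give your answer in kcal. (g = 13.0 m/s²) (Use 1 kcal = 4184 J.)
Convert to SI: m = 125.5 kg, h = 233.0 m
PE = mgh = (125.5)(13.0)(233.0) = 380140 J = 90.86 kcal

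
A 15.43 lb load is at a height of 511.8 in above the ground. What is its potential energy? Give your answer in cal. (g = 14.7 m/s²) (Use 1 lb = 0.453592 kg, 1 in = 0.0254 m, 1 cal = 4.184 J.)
Convert to SI: m = 6.99892 kg, h = 12.9997 m
PE = mgh = (6.99892)(14.7)(12.9997) = 1337.47 J = 319.7 cal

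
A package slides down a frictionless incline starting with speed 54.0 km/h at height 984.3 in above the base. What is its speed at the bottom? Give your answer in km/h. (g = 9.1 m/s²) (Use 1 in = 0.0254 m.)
Convert to SI: v₀ = 15.0 m/s, h = 25.0012 m
½mv₀² + mgh = ½mv² ⇒ v = √(v₀² + 2gh) = √(15.0² + 2·9.1·25.0012) = 26.0772 m/s = 93.88 km/h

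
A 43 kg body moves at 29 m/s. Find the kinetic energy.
KE = ½mv² = ½(43)(29)² = 18081.5 J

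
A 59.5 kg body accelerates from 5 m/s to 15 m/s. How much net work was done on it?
W = ΔKE = ½m(v₂² − v₁²) = ½(59.5)(15² − 5²) = 5950.0 J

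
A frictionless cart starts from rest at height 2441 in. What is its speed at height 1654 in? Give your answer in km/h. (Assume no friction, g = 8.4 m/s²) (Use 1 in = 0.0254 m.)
Convert to SI: h₁−h₂ = 19.9898 m
mgh₁ = mgh₂ + ½mv² ⇒ v = √(2g(h₁−h₂)) = √(2·8.4·19.9898) = 18.3256 m/s = 65.97 km/h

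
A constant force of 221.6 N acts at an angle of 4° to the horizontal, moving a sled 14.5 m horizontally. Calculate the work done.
W = F·d·cosθ = (221.6)(14.5)cos(4°) = 3205 J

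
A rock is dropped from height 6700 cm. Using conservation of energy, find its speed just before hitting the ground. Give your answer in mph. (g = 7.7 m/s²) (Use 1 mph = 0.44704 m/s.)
Convert to SI: h = 67.0 m
mgh = ½mv² ⇒ v = √(2gh) = √(2·7.7·67.0) = 32.1216 m/s = 71.85 mph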